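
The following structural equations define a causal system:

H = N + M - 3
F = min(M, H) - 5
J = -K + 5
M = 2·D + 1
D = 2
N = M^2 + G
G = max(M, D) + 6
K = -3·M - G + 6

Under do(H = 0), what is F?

-5

Intervening sets H = 0 and removes its equation (H = N + M - 3).
M = 2·D + 1  [with D=2]  = 5
F = min(M, H) - 5  [with M=5, H=0]  = -5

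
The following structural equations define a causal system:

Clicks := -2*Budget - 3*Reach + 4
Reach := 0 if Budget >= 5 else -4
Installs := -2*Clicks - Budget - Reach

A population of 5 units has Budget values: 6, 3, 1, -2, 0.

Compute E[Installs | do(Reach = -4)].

Under do(Reach=-4), Reach's equation is replaced by Reach=-4 for every unit. Per-unit Installs: -10, -19, -25, -34, -28. Mean = -23.2.

-23.2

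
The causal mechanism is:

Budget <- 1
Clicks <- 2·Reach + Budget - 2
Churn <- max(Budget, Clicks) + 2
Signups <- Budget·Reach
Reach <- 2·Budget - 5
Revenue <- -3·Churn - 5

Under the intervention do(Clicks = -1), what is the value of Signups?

The intervention breaks the incoming arrows to Clicks: Clicks <- 2·Reach + Budget - 2 no longer applies, and Clicks = -1.
Signups is not downstream of the intervention, so its value is determined by the original equations.
Reach = 2·Budget - 5  [with Budget=1]  = -3
Signups = Budget·Reach  [with Budget=1, Reach=-3]  = -3

-3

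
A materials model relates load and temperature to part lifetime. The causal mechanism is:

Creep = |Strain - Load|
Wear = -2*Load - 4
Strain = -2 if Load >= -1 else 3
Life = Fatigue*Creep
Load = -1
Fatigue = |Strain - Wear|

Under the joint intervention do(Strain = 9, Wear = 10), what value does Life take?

10

The joint intervention fixes Strain = 9, Wear = 10, removing each variable's own equation.
Creep = |Strain - Load|  [with Strain=9, Load=-1]  = 10
Fatigue = |Strain - Wear|  [with Strain=9, Wear=10]  = 1
Life = Fatigue*Creep  [with Fatigue=1, Creep=10]  = 10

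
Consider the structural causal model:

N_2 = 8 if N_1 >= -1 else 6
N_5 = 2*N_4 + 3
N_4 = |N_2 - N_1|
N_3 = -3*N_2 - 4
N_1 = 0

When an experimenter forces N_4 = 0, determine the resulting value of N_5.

3

Intervening sets N_4 = 0 and removes its equation (N_4 = |N_2 - N_1|).
N_5 = 2*N_4 + 3  [with N_4=0]  = 3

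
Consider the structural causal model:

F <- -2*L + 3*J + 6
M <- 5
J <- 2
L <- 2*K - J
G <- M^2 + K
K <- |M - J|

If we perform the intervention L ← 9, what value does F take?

-6

Under do(L=9), the mechanism L <- 2*K - J is discarded; L is fixed at 9.
F = -2*L + 3*J + 6  [with L=9, J=2]  = -6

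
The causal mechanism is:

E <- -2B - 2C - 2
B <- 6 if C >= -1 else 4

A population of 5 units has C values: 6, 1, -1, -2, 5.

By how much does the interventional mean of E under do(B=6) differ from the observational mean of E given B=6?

Every unit gets B=6 under the intervention. E values become -26, -16, -12, -10, -24; E[E|do(B=6)] = -17.6.
Observing B=6 restricts to units where B's equation naturally yields 6: C ∈ {6, 1, -1, 5}. In that subpopulation E = -26, -16, -12, -24, mean -19.5.
Difference = -17.6 − (-19.5) = 1.9.

1.9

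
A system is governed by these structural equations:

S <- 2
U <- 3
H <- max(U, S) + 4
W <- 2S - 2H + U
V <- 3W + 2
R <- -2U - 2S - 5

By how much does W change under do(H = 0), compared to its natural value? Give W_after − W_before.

The intervention breaks the incoming arrows to H: H <- max(U, S) + 4 no longer applies, and H = 0.
W = 2S - 2H + U  [with S=2, H=0, U=3]  = 7
Without intervention: H = max(U, S) + 4  [with U=3, S=2]  = 7; W = 2S - 2H + U  [with S=2, H=7, U=3]  = -7.
Change = 7 − (-7) = 14.

14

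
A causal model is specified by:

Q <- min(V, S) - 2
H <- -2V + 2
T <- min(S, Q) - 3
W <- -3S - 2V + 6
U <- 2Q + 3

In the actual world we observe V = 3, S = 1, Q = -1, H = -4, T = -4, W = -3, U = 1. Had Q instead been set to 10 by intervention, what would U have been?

The intervention breaks the incoming arrows to Q: Q <- min(V, S) - 2 no longer applies, and Q = 10.
U = 2Q + 3  [with Q=10]  = 23

23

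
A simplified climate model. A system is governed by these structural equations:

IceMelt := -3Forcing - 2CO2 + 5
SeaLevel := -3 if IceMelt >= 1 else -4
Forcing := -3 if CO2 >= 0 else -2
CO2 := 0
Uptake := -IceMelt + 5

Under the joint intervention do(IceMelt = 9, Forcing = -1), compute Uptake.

-4

Setting IceMelt = 9, Forcing = -1 by intervention discards those variables' equations.
Uptake = -IceMelt + 5  [with IceMelt=9]  = -4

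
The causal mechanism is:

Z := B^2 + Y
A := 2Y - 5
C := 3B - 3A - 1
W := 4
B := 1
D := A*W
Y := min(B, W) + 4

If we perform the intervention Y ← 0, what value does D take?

-20

The intervention breaks the incoming arrows to Y: Y := min(B, W) + 4 no longer applies, and Y = 0.
A = 2Y - 5  [with Y=0]  = -5
D = A*W  [with A=-5, W=4]  = -20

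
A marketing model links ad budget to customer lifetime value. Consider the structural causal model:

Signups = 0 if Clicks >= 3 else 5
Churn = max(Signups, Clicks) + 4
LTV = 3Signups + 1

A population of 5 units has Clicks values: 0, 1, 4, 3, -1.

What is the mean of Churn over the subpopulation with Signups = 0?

7.5

Conditioning on Signups=0 selects the 2 unit(s) with Clicks ∈ {4, 3}. Their Churn values: 8, 7. Mean = 7.5.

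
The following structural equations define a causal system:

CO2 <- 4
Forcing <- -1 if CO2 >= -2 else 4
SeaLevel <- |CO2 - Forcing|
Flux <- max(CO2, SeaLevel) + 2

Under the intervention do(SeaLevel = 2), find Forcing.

-1

Under do(SeaLevel=2), the mechanism SeaLevel <- |CO2 - Forcing| is discarded; SeaLevel is fixed at 2.
Since Forcing is not a descendant of the intervened variable, it is unaffected.
Forcing = -1 if CO2 >= -2 else 4  [with CO2=4]  = -1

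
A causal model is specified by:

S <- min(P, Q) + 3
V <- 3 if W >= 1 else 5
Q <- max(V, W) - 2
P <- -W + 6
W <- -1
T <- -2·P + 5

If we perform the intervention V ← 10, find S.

Under do(V=10), the mechanism V <- 3 if W >= 1 else 5 is discarded; V is fixed at 10.
P = -W + 6  [with W=-1]  = 7
Q = max(V, W) - 2  [with V=10, W=-1]  = 8
S = min(P, Q) + 3  [with P=7, Q=8]  = 10

10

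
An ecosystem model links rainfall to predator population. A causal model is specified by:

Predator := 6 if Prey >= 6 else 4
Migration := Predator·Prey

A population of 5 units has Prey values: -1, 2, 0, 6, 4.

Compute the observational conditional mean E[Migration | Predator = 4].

E[Migration|Predator=4] averages over only the 4 units with Predator=4 (Prey = -1, 2, 0, 4): Migration = -4, 8, 0, 16, mean 5.

5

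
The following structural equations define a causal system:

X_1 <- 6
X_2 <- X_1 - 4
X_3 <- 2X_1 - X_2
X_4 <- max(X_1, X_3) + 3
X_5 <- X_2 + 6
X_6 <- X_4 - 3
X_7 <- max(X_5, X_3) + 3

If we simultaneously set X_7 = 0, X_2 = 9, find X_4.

Under do(X_7 = 0, X_2 = 9), each intervened variable's structural equation is replaced by its fixed value.
X_3 = 2X_1 - X_2  [with X_1=6, X_2=9]  = 3
X_4 = max(X_1, X_3) + 3  [with X_1=6, X_3=3]  = 9

9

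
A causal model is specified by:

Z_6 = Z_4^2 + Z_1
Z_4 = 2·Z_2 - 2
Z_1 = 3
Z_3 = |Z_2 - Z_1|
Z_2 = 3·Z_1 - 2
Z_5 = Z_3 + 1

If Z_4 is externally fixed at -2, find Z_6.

Under do(Z_4=-2), the mechanism Z_4 = 2·Z_2 - 2 is discarded; Z_4 is fixed at -2.
Z_6 = Z_4^2 + Z_1  [with Z_4=-2, Z_1=3]  = 7

7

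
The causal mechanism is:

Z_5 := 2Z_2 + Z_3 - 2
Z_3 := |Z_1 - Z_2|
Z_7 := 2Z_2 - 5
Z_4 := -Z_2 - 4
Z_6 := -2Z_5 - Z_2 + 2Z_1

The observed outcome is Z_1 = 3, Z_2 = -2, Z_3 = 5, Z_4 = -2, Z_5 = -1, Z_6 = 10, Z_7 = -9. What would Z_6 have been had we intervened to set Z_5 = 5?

The intervention breaks the incoming arrows to Z_5: Z_5 := 2Z_2 + Z_3 - 2 no longer applies, and Z_5 = 5.
Z_6 = -2Z_5 - Z_2 + 2Z_1  [with Z_5=5, Z_2=-2, Z_1=3]  = -2

-2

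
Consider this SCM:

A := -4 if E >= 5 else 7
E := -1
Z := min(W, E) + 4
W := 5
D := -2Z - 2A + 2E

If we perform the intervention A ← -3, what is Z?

The intervention breaks the incoming arrows to A: A := -4 if E >= 5 else 7 no longer applies, and A = -3.
Z is not downstream of the intervention, so its value is determined by the original equations.
Z = min(W, E) + 4  [with W=5, E=-1]  = 3

3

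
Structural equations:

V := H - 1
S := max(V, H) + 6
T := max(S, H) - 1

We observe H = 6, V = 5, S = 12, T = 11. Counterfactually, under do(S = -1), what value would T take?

5

The intervention breaks the incoming arrows to S: S := max(V, H) + 6 no longer applies, and S = -1.
T = max(S, H) - 1  [with S=-1, H=6]  = 5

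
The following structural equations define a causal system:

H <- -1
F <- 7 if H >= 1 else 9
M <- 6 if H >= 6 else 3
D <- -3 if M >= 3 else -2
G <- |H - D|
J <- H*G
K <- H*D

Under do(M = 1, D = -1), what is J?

Under do(M = 1, D = -1), each intervened variable's structural equation is replaced by its fixed value.
G = |H - D|  [with H=-1, D=-1]  = 0
J = H*G  [with H=-1, G=0]  = 0

0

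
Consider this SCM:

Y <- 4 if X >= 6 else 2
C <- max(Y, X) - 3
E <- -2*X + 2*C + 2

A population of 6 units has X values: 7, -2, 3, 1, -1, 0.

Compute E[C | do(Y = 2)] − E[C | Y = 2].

0.8

The intervention sets Y=2 in all 6 units regardless of X. Recomputing C per unit gives 4, -1, 0, -1, -1, -1; average 0.
Conditioning on Y=2 selects the 5 unit(s) with X ∈ {-2, 3, 1, -1, 0}. Their C values: -1, 0, -1, -1, -1. Mean = -0.8.
Difference = 0 − (-0.8) = 0.8.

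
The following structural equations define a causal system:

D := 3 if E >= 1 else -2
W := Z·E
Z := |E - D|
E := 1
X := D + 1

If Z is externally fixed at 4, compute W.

4

do(Z=4) replaces the equation Z := |E - D| with the constant Z = 4.
W = Z·E  [with Z=4, E=1]  = 4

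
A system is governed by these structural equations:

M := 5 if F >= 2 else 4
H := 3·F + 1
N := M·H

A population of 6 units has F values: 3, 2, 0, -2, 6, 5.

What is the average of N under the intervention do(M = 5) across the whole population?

do(M=5) breaks M's dependence on F. With M=5 fixed, N across the units is 50, 35, 5, -25, 95, 80, mean 40.

40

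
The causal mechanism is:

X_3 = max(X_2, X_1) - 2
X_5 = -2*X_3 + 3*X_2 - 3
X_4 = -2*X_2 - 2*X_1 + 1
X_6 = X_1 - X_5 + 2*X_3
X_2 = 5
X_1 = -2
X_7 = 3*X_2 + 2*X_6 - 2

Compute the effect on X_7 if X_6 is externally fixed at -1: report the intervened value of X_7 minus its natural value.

2

Intervening sets X_6 = -1 and removes its equation (X_6 = X_1 - X_5 + 2*X_3).
X_7 = 3*X_2 + 2*X_6 - 2  [with X_2=5, X_6=-1]  = 11
Without intervention: X_3 = max(X_2, X_1) - 2  [with X_2=5, X_1=-2]  = 3; X_5 = -2*X_3 + 3*X_2 - 3  [with X_3=3, X_2=5]  = 6; X_6 = X_1 - X_5 + 2*X_3  [with X_1=-2, X_5=6, X_3=3]  = -2; X_7 = 3*X_2 + 2*X_6 - 2  [with X_2=5, X_6=-2]  = 9.
Change = 11 − 9 = 2.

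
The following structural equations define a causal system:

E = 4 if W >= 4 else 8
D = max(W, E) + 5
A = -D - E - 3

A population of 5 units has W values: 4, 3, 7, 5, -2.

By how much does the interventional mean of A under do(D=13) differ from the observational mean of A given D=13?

Every unit gets D=13 under the intervention. A values become -20, -24, -20, -20, -24; E[A|do(D=13)] = -21.6.
Conditioning on D=13 selects the 2 unit(s) with W ∈ {3, -2}. Their A values: -24, -24. Mean = -24.
Difference = -21.6 − (-24) = 2.4.

2.4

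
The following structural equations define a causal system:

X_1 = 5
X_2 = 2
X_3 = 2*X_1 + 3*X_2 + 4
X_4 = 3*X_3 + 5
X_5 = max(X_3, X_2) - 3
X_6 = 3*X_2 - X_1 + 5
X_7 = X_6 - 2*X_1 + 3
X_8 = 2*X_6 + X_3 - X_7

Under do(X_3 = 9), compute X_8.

22

The intervention breaks the incoming arrows to X_3: X_3 = 2*X_1 + 3*X_2 + 4 no longer applies, and X_3 = 9.
X_6 = 3*X_2 - X_1 + 5  [with X_2=2, X_1=5]  = 6
X_7 = X_6 - 2*X_1 + 3  [with X_6=6, X_1=5]  = -1
X_8 = 2*X_6 + X_3 - X_7  [with X_6=6, X_3=9, X_7=-1]  = 22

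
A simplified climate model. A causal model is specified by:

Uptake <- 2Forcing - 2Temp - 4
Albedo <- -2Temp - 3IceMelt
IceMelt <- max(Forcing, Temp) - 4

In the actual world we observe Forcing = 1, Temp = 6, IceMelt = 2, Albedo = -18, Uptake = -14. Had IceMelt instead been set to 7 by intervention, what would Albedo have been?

-33

The intervention breaks the incoming arrows to IceMelt: IceMelt <- max(Forcing, Temp) - 4 no longer applies, and IceMelt = 7.
Albedo = -2Temp - 3IceMelt  [with Temp=6, IceMelt=7]  = -33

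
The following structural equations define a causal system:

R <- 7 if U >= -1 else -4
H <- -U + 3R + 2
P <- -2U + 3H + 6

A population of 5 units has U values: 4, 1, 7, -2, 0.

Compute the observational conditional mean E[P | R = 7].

Observing R=7 restricts to units where R's equation naturally yields 7: U ∈ {4, 1, 7, 0}. In that subpopulation P = 55, 70, 40, 75, mean 60.

60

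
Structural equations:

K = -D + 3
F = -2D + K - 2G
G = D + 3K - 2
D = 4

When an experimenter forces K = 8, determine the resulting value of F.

-52

Under do(K=8), the mechanism K = -D + 3 is discarded; K is fixed at 8.
G = D + 3K - 2  [with D=4, K=8]  = 26
F = -2D + K - 2G  [with D=4, K=8, G=26]  = -52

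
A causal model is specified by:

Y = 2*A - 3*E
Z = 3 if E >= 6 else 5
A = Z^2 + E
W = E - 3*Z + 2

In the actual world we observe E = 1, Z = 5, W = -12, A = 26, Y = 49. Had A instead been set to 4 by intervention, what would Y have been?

5

Intervening sets A = 4 and removes its equation (A = Z^2 + E).
Y = 2*A - 3*E  [with A=4, E=1]  = 5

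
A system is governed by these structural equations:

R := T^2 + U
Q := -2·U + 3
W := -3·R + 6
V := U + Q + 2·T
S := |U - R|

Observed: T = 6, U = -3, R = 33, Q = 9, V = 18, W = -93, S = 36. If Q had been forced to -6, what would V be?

3

Intervening sets Q = -6 and removes its equation (Q := -2·U + 3).
V = U + Q + 2·T  [with U=-3, Q=-6, T=6]  = 3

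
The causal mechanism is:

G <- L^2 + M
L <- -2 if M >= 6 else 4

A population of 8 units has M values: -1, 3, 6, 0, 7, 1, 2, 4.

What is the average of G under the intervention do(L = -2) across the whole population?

do(L=-2) breaks L's dependence on M. With L=-2 fixed, G across the units is 3, 7, 10, 4, 11, 5, 6, 8, mean 6.75.

6.75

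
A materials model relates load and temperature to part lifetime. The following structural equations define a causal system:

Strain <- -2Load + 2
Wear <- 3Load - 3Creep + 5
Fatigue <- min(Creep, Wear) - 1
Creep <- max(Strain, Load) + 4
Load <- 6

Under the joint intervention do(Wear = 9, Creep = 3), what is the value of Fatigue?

2

The joint intervention fixes Wear = 9, Creep = 3, removing each variable's own equation.
Fatigue = min(Creep, Wear) - 1  [with Creep=3, Wear=9]  = 2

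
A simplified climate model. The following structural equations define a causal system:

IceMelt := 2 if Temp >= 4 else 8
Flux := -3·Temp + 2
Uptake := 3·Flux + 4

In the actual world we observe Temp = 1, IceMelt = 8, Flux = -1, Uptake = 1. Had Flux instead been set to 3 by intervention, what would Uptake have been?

13

The intervention breaks the incoming arrows to Flux: Flux := -3·Temp + 2 no longer applies, and Flux = 3.
Uptake = 3·Flux + 4  [with Flux=3]  = 13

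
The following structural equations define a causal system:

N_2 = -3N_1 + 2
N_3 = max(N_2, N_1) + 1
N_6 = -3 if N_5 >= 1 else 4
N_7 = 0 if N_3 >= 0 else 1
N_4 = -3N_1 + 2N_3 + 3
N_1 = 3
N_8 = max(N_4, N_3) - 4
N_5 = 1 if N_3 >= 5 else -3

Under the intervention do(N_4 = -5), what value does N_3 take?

Under do(N_4=-5), the mechanism N_4 = -3N_1 + 2N_3 + 3 is discarded; N_4 is fixed at -5.
Since N_3 is not a descendant of the intervened variable, it is unaffected.
N_2 = -3N_1 + 2  [with N_1=3]  = -7
N_3 = max(N_2, N_1) + 1  [with N_2=-7, N_1=3]  = 4

4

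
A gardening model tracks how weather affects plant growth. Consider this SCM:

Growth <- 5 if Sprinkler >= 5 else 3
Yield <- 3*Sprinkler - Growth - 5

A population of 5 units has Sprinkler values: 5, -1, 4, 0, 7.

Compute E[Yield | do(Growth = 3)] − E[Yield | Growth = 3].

6

Every unit gets Growth=3 under the intervention. Yield values become 7, -11, 4, -8, 13; E[Yield|do(Growth=3)] = 1.
Conditioning on Growth=3 selects the 3 unit(s) with Sprinkler ∈ {-1, 4, 0}. Their Yield values: -11, 4, -8. Mean = -5.
Difference = 1 − (-5) = 6.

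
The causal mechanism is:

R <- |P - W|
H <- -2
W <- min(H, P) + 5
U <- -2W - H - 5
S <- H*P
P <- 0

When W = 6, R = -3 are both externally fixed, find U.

-15

Setting W = 6, R = -3 by intervention discards those variables' equations.
U = -2W - H - 5  [with W=6, H=-2]  = -15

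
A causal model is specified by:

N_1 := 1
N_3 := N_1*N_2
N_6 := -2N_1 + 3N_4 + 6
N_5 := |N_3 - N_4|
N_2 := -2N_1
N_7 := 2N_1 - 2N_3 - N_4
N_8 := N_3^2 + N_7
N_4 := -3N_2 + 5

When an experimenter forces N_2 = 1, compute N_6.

10

Under do(N_2=1), the mechanism N_2 := -2N_1 is discarded; N_2 is fixed at 1.
N_4 = -3N_2 + 5  [with N_2=1]  = 2
N_6 = -2N_1 + 3N_4 + 6  [with N_1=1, N_4=2]  = 10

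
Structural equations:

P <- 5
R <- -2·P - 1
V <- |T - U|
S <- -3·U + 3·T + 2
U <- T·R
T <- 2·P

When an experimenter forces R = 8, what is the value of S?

do(R=8) replaces the equation R <- -2·P - 1 with the constant R = 8.
T = 2·P  [with P=5]  = 10
U = T·R  [with T=10, R=8]  = 80
S = -3·U + 3·T + 2  [with U=80, T=10]  = -208

-208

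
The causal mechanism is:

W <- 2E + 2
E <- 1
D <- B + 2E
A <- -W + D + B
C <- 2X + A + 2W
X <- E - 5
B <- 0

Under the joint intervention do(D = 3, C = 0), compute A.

-1

Setting D = 3, C = 0 by intervention discards those variables' equations.
W = 2E + 2  [with E=1]  = 4
A = -W + D + B  [with W=4, D=3, B=0]  = -1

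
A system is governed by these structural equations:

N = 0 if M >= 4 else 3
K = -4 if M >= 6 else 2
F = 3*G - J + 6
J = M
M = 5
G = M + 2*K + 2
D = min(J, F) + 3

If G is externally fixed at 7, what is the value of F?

22

The intervention breaks the incoming arrows to G: G = M + 2*K + 2 no longer applies, and G = 7.
J = M  [with M=5]  = 5
F = 3*G - J + 6  [with G=7, J=5]  = 22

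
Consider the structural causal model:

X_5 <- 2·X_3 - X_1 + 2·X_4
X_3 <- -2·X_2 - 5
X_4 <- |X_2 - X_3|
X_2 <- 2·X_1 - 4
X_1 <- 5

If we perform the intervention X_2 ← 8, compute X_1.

Under do(X_2=8), the mechanism X_2 <- 2·X_1 - 4 is discarded; X_2 is fixed at 8.
X_1 is not downstream of the intervention, so its value is determined by the original equations.

5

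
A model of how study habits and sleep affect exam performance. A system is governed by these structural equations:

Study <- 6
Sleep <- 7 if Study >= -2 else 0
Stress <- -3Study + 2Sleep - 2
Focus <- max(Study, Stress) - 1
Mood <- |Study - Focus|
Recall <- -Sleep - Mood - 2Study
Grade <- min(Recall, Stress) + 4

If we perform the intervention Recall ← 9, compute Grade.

-2

Intervening sets Recall = 9 and removes its equation (Recall <- -Sleep - Mood - 2Study).
Sleep = 7 if Study >= -2 else 0  [with Study=6]  = 7
Stress = -3Study + 2Sleep - 2  [with Study=6, Sleep=7]  = -6
Grade = min(Recall, Stress) + 4  [with Recall=9, Stress=-6]  = -2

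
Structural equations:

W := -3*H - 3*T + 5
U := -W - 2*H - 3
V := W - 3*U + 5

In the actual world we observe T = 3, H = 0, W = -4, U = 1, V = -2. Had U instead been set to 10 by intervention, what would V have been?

-29

Intervening sets U = 10 and removes its equation (U := -W - 2*H - 3).
W = -3*H - 3*T + 5  [with H=0, T=3]  = -4
V = W - 3*U + 5  [with W=-4, U=10]  = -29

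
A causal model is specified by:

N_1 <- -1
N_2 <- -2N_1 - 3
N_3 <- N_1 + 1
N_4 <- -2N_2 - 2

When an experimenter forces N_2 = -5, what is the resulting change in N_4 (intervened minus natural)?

Under do(N_2=-5), the mechanism N_2 <- -2N_1 - 3 is discarded; N_2 is fixed at -5.
N_4 = -2N_2 - 2  [with N_2=-5]  = 8
Without intervention: N_2 = -2N_1 - 3  [with N_1=-1]  = -1; N_4 = -2N_2 - 2  [with N_2=-1]  = 0.
Change = 8 − 0 = 8.

8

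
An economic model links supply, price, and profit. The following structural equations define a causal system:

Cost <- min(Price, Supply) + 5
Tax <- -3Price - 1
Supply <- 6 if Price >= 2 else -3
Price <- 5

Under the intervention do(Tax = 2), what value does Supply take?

6

The intervention breaks the incoming arrows to Tax: Tax <- -3Price - 1 no longer applies, and Tax = 2.
Since Supply is not a descendant of the intervened variable, it is unaffected.
Supply = 6 if Price >= 2 else -3  [with Price=5]  = 6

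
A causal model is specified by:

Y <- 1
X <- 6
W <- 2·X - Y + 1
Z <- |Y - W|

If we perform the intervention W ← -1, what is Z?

2

The intervention breaks the incoming arrows to W: W <- 2·X - Y + 1 no longer applies, and W = -1.
Z = |Y - W|  [with Y=1, W=-1]  = 2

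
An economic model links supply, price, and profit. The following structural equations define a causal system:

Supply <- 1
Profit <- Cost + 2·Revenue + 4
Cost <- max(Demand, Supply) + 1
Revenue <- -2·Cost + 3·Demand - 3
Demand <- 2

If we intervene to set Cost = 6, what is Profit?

-8

do(Cost=6) replaces the equation Cost <- max(Demand, Supply) + 1 with the constant Cost = 6.
Revenue = -2·Cost + 3·Demand - 3  [with Cost=6, Demand=2]  = -9
Profit = Cost + 2·Revenue + 4  [with Cost=6, Revenue=-9]  = -8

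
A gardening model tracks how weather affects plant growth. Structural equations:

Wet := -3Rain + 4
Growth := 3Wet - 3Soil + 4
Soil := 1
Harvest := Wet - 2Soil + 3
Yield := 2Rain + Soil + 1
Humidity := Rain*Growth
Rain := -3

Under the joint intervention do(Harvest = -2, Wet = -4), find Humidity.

Under do(Harvest = -2, Wet = -4), each intervened variable's structural equation is replaced by its fixed value.
Growth = 3Wet - 3Soil + 4  [with Wet=-4, Soil=1]  = -11
Humidity = Rain*Growth  [with Rain=-3, Growth=-11]  = 33

33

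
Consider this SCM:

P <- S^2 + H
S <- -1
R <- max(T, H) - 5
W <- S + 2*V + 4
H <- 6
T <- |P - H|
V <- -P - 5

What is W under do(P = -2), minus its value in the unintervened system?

The intervention breaks the incoming arrows to P: P <- S^2 + H no longer applies, and P = -2.
V = -P - 5  [with P=-2]  = -3
W = S + 2*V + 4  [with S=-1, V=-3]  = -3
Without intervention: P = S^2 + H  [with S=-1, H=6]  = 7; V = -P - 5  [with P=7]  = -12; W = S + 2*V + 4  [with S=-1, V=-12]  = -21.
Change = -3 − (-21) = 18.

18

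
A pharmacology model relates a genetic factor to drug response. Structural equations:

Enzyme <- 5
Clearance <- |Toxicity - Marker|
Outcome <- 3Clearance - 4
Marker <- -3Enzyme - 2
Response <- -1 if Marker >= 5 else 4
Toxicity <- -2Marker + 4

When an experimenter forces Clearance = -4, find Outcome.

-16

The intervention breaks the incoming arrows to Clearance: Clearance <- |Toxicity - Marker| no longer applies, and Clearance = -4.
Outcome = 3Clearance - 4  [with Clearance=-4]  = -16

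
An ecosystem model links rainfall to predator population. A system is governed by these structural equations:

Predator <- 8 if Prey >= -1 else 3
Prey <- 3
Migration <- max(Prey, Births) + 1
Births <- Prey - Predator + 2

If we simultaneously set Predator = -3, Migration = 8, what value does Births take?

The joint intervention fixes Predator = -3, Migration = 8, removing each variable's own equation.
Births = Prey - Predator + 2  [with Prey=3, Predator=-3]  = 8

8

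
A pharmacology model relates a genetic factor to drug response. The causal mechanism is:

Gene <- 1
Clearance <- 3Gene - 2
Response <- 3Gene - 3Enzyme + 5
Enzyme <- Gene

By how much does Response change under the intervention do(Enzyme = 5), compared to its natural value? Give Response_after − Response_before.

-12

The intervention breaks the incoming arrows to Enzyme: Enzyme <- Gene no longer applies, and Enzyme = 5.
Response = 3Gene - 3Enzyme + 5  [with Gene=1, Enzyme=5]  = -7
Without intervention: Enzyme = Gene  [with Gene=1]  = 1; Response = 3Gene - 3Enzyme + 5  [with Gene=1, Enzyme=1]  = 5.
Change = -7 − 5 = -12.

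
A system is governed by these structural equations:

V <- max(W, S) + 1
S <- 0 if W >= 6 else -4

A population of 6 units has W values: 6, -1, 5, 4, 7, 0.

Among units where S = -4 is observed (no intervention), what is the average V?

E[V|S=-4] averages over only the 4 units with S=-4 (W = -1, 5, 4, 0): V = 0, 6, 5, 1, mean 3.

3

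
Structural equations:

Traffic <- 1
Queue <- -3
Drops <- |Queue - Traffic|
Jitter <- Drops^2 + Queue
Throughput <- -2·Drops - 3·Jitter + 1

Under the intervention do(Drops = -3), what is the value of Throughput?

do(Drops=-3) replaces the equation Drops <- |Queue - Traffic| with the constant Drops = -3.
Jitter = Drops^2 + Queue  [with Drops=-3, Queue=-3]  = 6
Throughput = -2·Drops - 3·Jitter + 1  [with Drops=-3, Jitter=6]  = -11

-11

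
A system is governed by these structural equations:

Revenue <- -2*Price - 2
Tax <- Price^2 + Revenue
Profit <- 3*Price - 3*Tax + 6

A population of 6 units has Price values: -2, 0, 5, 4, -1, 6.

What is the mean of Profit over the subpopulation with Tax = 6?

Conditioning on Tax=6 selects the 2 unit(s) with Price ∈ {-2, 4}. Their Profit values: -18, 0. Mean = -9.

-9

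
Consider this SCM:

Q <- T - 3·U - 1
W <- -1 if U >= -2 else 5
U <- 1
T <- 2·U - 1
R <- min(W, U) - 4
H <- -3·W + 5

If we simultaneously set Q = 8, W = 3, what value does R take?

-3

Setting Q = 8, W = 3 by intervention discards those variables' equations.
R = min(W, U) - 4  [with W=3, U=1]  = -3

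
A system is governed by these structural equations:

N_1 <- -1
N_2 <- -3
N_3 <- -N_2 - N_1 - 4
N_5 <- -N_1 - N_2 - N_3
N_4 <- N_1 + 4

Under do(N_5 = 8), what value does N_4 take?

The intervention breaks the incoming arrows to N_5: N_5 <- -N_1 - N_2 - N_3 no longer applies, and N_5 = 8.
Since N_4 is not a descendant of the intervened variable, it is unaffected.
N_4 = N_1 + 4  [with N_1=-1]  = 3

3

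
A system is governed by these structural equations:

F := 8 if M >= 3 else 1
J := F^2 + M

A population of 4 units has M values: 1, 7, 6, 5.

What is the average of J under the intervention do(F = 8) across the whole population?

do(F=8) breaks F's dependence on M. With F=8 fixed, J across the units is 65, 71, 70, 69, mean 68.75.

68.75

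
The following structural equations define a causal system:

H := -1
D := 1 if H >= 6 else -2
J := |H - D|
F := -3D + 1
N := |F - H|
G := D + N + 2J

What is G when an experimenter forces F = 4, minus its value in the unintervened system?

Under do(F=4), the mechanism F := -3D + 1 is discarded; F is fixed at 4.
D = 1 if H >= 6 else -2  [with H=-1]  = -2
J = |H - D|  [with H=-1, D=-2]  = 1
N = |F - H|  [with F=4, H=-1]  = 5
G = D + N + 2J  [with D=-2, N=5, J=1]  = 5
Without intervention: D = 1 if H >= 6 else -2  [with H=-1]  = -2; J = |H - D|  [with H=-1, D=-2]  = 1; F = -3D + 1  [with D=-2]  = 7; N = |F - H|  [with F=7, H=-1]  = 8; G = D + N + 2J  [with D=-2, N=8, J=1]  = 8.
Change = 5 − 8 = -3.

-3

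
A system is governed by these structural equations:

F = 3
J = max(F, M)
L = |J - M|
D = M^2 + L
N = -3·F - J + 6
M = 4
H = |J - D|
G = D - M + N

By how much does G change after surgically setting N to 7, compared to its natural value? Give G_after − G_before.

Under do(N=7), the mechanism N = -3·F - J + 6 is discarded; N is fixed at 7.
J = max(F, M)  [with F=3, M=4]  = 4
L = |J - M|  [with J=4, M=4]  = 0
D = M^2 + L  [with M=4, L=0]  = 16
G = D - M + N  [with D=16, M=4, N=7]  = 19
Without intervention: J = max(F, M)  [with F=3, M=4]  = 4; L = |J - M|  [with J=4, M=4]  = 0; N = -3·F - J + 6  [with F=3, J=4]  = -7; D = M^2 + L  [with M=4, L=0]  = 16; G = D - M + N  [with D=16, M=4, N=-7]  = 5.
Change = 19 − 5 = 14.

14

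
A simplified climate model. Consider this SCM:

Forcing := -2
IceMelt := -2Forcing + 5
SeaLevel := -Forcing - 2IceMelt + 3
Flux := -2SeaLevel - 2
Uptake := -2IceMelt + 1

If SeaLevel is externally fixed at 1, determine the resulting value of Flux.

The intervention breaks the incoming arrows to SeaLevel: SeaLevel := -Forcing - 2IceMelt + 3 no longer applies, and SeaLevel = 1.
Flux = -2SeaLevel - 2  [with SeaLevel=1]  = -4

-4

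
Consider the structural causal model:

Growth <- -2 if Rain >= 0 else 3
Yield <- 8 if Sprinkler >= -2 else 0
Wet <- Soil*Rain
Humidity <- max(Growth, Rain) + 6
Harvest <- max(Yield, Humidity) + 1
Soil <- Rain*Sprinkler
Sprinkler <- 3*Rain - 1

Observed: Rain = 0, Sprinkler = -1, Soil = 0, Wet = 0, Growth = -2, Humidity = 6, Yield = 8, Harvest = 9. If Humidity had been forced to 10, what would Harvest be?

Intervening sets Humidity = 10 and removes its equation (Humidity <- max(Growth, Rain) + 6).
Sprinkler = 3*Rain - 1  [with Rain=0]  = -1
Yield = 8 if Sprinkler >= -2 else 0  [with Sprinkler=-1]  = 8
Harvest = max(Yield, Humidity) + 1  [with Yield=8, Humidity=10]  = 11

11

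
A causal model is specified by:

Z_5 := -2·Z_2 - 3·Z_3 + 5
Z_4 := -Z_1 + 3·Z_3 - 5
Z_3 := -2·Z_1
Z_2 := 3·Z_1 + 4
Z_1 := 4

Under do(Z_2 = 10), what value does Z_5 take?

9

do(Z_2=10) replaces the equation Z_2 := 3·Z_1 + 4 with the constant Z_2 = 10.
Z_3 = -2·Z_1  [with Z_1=4]  = -8
Z_5 = -2·Z_2 - 3·Z_3 + 5  [with Z_2=10, Z_3=-8]  = 9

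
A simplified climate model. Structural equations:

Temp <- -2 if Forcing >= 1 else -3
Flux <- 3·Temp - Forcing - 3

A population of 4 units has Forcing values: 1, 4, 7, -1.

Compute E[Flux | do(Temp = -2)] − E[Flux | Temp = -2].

do(Temp=-2) breaks Temp's dependence on Forcing. With Temp=-2 fixed, Flux across the units is -10, -13, -16, -8, mean -11.75.
Observing Temp=-2 restricts to units where Temp's equation naturally yields -2: Forcing ∈ {1, 4, 7}. In that subpopulation Flux = -10, -13, -16, mean -13.
Difference = -11.75 − (-13) = 1.25.

1.25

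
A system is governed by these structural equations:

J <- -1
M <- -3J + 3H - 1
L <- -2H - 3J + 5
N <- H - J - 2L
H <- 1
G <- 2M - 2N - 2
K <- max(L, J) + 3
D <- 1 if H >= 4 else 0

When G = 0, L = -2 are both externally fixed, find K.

2

The joint intervention fixes G = 0, L = -2, removing each variable's own equation.
K = max(L, J) + 3  [with L=-2, J=-1]  = 2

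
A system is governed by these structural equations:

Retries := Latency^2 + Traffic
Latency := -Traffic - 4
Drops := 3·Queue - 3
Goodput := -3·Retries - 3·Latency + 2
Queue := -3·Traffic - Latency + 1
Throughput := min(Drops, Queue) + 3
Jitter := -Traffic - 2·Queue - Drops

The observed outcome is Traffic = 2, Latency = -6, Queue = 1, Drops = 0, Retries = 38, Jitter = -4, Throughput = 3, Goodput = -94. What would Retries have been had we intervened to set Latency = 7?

51

do(Latency=7) replaces the equation Latency := -Traffic - 4 with the constant Latency = 7.
Retries = Latency^2 + Traffic  [with Latency=7, Traffic=2]  = 51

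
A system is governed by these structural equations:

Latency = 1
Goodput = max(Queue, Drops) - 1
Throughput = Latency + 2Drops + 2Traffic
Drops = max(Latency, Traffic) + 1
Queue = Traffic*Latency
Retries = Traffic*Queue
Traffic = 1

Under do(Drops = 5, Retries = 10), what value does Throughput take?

The joint intervention fixes Drops = 5, Retries = 10, removing each variable's own equation.
Throughput = Latency + 2Drops + 2Traffic  [with Latency=1, Drops=5, Traffic=1]  = 13

13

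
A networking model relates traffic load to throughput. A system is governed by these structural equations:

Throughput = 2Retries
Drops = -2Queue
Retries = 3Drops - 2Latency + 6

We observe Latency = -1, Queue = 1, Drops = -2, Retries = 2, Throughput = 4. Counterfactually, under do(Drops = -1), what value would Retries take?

The intervention breaks the incoming arrows to Drops: Drops = -2Queue no longer applies, and Drops = -1.
Retries = 3Drops - 2Latency + 6  [with Drops=-1, Latency=-1]  = 5

5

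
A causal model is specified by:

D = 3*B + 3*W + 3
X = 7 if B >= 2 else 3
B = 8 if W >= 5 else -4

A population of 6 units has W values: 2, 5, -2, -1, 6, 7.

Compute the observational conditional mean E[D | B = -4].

E[D|B=-4] averages over only the 3 units with B=-4 (W = 2, -2, -1): D = -3, -15, -12, mean -10.

-10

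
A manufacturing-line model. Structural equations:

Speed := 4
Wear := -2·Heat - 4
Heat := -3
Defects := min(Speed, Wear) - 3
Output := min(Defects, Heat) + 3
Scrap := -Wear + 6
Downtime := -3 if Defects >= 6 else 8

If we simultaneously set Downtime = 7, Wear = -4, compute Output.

-4

Setting Downtime = 7, Wear = -4 by intervention discards those variables' equations.
Defects = min(Speed, Wear) - 3  [with Speed=4, Wear=-4]  = -7
Output = min(Defects, Heat) + 3  [with Defects=-7, Heat=-3]  = -4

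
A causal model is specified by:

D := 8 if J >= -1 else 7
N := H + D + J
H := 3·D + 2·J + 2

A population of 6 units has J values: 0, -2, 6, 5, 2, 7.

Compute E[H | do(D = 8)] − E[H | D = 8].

-2

The intervention sets D=8 in all 6 units regardless of J. Recomputing H per unit gives 26, 22, 38, 36, 30, 40; average 32.
Conditioning on D=8 selects the 5 unit(s) with J ∈ {0, 6, 5, 2, 7}. Their H values: 26, 38, 36, 30, 40. Mean = 34.
Difference = 32 − 34 = -2.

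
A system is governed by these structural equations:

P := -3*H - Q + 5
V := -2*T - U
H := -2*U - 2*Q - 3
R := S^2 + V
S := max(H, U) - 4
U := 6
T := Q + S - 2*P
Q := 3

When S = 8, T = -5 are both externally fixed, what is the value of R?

Under do(S = 8, T = -5), each intervened variable's structural equation is replaced by its fixed value.
V = -2*T - U  [with T=-5, U=6]  = 4
R = S^2 + V  [with S=8, V=4]  = 68

68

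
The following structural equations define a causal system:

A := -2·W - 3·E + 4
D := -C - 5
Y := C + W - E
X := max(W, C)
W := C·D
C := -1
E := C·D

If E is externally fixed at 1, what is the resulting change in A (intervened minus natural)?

Under do(E=1), the mechanism E := C·D is discarded; E is fixed at 1.
D = -C - 5  [with C=-1]  = -4
W = C·D  [with C=-1, D=-4]  = 4
A = -2·W - 3·E + 4  [with W=4, E=1]  = -7
Without intervention: D = -C - 5  [with C=-1]  = -4; W = C·D  [with C=-1, D=-4]  = 4; E = C·D  [with C=-1, D=-4]  = 4; A = -2·W - 3·E + 4  [with W=4, E=4]  = -16.
Change = -7 − (-16) = 9.

9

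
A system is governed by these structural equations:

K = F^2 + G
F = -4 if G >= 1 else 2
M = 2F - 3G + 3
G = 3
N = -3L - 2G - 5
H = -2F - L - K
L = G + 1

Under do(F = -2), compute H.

-7

Under do(F=-2), the mechanism F = -4 if G >= 1 else 2 is discarded; F is fixed at -2.
K = F^2 + G  [with F=-2, G=3]  = 7
L = G + 1  [with G=3]  = 4
H = -2F - L - K  [with F=-2, L=4, K=7]  = -7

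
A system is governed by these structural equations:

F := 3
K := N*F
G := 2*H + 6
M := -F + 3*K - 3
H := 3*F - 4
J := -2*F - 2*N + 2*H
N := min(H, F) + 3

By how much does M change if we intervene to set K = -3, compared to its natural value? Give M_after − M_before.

-63

The intervention breaks the incoming arrows to K: K := N*F no longer applies, and K = -3.
M = -F + 3*K - 3  [with F=3, K=-3]  = -15
Without intervention: H = 3*F - 4  [with F=3]  = 5; N = min(H, F) + 3  [with H=5, F=3]  = 6; K = N*F  [with N=6, F=3]  = 18; M = -F + 3*K - 3  [with F=3, K=18]  = 48.
Change = -15 − 48 = -63.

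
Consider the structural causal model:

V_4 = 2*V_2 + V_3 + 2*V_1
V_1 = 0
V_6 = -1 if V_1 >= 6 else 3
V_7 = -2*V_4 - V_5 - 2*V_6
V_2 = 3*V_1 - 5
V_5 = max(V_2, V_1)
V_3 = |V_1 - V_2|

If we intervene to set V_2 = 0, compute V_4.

Under do(V_2=0), the mechanism V_2 = 3*V_1 - 5 is discarded; V_2 is fixed at 0.
V_3 = |V_1 - V_2|  [with V_1=0, V_2=0]  = 0
V_4 = 2*V_2 + V_3 + 2*V_1  [with V_2=0, V_3=0, V_1=0]  = 0

0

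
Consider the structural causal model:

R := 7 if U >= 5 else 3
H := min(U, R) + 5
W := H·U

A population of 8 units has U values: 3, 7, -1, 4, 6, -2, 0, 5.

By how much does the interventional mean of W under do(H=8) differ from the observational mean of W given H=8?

-6

Every unit gets H=8 under the intervention. W values become 24, 56, -8, 32, 48, -16, 0, 40; E[W|do(H=8)] = 22.
Observing H=8 restricts to units where H's equation naturally yields 8: U ∈ {3, 4}. In that subpopulation W = 24, 32, mean 28.
Difference = 22 − 28 = -6.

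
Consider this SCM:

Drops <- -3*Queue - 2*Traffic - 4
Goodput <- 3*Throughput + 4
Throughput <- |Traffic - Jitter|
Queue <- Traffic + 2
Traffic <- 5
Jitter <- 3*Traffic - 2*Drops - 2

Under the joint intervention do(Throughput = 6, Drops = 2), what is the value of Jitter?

9

Under do(Throughput = 6, Drops = 2), each intervened variable's structural equation is replaced by its fixed value.
Jitter = 3*Traffic - 2*Drops - 2  [with Traffic=5, Drops=2]  = 9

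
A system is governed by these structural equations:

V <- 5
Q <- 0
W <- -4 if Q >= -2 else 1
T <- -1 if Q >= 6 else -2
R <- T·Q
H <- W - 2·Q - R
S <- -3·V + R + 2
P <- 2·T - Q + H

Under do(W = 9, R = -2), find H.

Setting W = 9, R = -2 by intervention discards those variables' equations.
H = W - 2·Q - R  [with W=9, Q=0, R=-2]  = 11

11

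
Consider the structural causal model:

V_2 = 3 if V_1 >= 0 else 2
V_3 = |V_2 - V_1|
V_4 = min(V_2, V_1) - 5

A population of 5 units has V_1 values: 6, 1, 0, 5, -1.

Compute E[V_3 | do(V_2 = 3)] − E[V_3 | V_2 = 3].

Every unit gets V_2=3 under the intervention. V_3 values become 3, 2, 3, 2, 4; E[V_3|do(V_2=3)] = 2.8.
Conditioning on V_2=3 selects the 4 unit(s) with V_1 ∈ {6, 1, 0, 5}. Their V_3 values: 3, 2, 3, 2. Mean = 2.5.
Difference = 2.8 − 2.5 = 0.3.

0.3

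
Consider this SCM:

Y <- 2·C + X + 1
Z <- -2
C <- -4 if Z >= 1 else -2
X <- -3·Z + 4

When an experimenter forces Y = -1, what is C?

Under do(Y=-1), the mechanism Y <- 2·C + X + 1 is discarded; Y is fixed at -1.
Since C is not a descendant of the intervened variable, it is unaffected.
C = -4 if Z >= 1 else -2  [with Z=-2]  = -2

-2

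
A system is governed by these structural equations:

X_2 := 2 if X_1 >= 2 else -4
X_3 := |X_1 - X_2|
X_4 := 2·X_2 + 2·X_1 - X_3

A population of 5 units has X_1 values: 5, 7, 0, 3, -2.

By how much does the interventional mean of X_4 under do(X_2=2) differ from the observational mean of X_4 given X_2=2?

-4.8

Every unit gets X_2=2 under the intervention. X_4 values become 11, 13, 2, 9, -4; E[X_4|do(X_2=2)] = 6.2.
E[X_4|X_2=2] averages over only the 3 units with X_2=2 (X_1 = 5, 7, 3): X_4 = 11, 13, 9, mean 11.
Difference = 6.2 − 11 = -4.8.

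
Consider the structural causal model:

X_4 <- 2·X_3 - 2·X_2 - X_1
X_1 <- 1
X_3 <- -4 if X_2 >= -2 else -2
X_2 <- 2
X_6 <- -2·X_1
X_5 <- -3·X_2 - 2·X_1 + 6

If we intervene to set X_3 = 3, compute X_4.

The intervention breaks the incoming arrows to X_3: X_3 <- -4 if X_2 >= -2 else -2 no longer applies, and X_3 = 3.
X_4 = 2·X_3 - 2·X_2 - X_1  [with X_3=3, X_2=2, X_1=1]  = 1

1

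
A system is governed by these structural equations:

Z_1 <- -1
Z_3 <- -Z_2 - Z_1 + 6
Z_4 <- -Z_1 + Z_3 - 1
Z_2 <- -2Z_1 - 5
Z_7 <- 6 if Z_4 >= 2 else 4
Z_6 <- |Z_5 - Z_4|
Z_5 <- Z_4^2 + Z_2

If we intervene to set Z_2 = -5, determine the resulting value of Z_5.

139

do(Z_2=-5) replaces the equation Z_2 <- -2Z_1 - 5 with the constant Z_2 = -5.
Z_3 = -Z_2 - Z_1 + 6  [with Z_2=-5, Z_1=-1]  = 12
Z_4 = -Z_1 + Z_3 - 1  [with Z_1=-1, Z_3=12]  = 12
Z_5 = Z_4^2 + Z_2  [with Z_4=12, Z_2=-5]  = 139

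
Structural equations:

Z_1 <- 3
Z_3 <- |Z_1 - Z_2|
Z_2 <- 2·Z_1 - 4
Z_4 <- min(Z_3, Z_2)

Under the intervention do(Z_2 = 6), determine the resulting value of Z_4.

Under do(Z_2=6), the mechanism Z_2 <- 2·Z_1 - 4 is discarded; Z_2 is fixed at 6.
Z_3 = |Z_1 - Z_2|  [with Z_1=3, Z_2=6]  = 3
Z_4 = min(Z_3, Z_2)  [with Z_3=3, Z_2=6]  = 3

3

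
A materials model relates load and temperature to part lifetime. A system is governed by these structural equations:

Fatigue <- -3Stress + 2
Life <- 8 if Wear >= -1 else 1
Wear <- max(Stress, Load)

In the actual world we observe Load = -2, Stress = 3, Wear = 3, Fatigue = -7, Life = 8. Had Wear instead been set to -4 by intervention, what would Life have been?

do(Wear=-4) replaces the equation Wear <- max(Stress, Load) with the constant Wear = -4.
Life = 8 if Wear >= -1 else 1  [with Wear=-4]  = 1

1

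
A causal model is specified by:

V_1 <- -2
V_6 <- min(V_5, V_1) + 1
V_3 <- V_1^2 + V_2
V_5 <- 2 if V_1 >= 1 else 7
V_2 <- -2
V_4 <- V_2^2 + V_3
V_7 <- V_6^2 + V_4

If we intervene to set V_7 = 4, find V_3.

2

Intervening sets V_7 = 4 and removes its equation (V_7 <- V_6^2 + V_4).
V_3 is not downstream of the intervention, so its value is determined by the original equations.
V_3 = V_1^2 + V_2  [with V_1=-2, V_2=-2]  = 2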